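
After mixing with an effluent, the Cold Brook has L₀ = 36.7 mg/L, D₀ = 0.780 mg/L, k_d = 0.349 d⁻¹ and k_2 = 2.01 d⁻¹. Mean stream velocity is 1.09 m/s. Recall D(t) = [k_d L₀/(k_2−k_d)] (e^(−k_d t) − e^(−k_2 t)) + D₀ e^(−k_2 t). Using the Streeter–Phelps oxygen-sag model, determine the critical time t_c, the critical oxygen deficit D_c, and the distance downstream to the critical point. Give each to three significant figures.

With k_2/k_d = 5.759 and 1 − D₀(k_2−k_d)/(k_d L₀) = 0.8988,
t_c = ln(5.759 × 0.8988) / (2.01 − 0.349) = ln(5.177) / 1.661 = 1.644/1.661 = 0.9899 d.
D_c = (k_d/k_2) L₀ e^(−k_d t_c) = (0.349/2.01) × 36.7 × e^(−0.349×0.9899) = 0.1736 × 36.7 × 0.7079 = 4.511 mg/L.
x_c = v t_c = 1.09 m/s × 0.9899 d × 86400 s/d = 93220 m ≈ 93.2 km.

t_c ≈ 0.990 d; D_c ≈ 4.51 mg/L; x_c ≈ 93.2 km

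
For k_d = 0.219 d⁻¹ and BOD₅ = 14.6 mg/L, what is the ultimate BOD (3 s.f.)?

L₀ ≈ 21.9 mg/L

BOD₅ = L₀(1 − e^(−5k_d)) ⇒ L₀ = BOD₅ / (1 − e^(−5×0.219))
= 14.6 / (1 − 0.3345) = 14.6 / 0.6655 = 21.94 mg/L.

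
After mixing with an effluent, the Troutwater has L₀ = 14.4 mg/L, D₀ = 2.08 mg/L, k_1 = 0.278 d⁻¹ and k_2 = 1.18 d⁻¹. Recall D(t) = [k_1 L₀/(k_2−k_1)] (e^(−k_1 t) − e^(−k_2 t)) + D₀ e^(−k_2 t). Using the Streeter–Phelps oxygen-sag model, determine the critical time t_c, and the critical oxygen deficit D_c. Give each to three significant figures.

t_c ≈ 0.902 d; D_c ≈ 2.64 mg/L

At the critical point dD/dt = 0, so k_1 L₀ e^(−k_1 t) = k_2 D. Substituting D(t) from the Streeter–Phelps equation and solving for t gives
t_c = ln[(k_2/k_1)(1 − D₀(k_2−k_1)/(k_1 L₀))] / (k_2−k_1).
Here k_2−k_1 = 0.9020 d⁻¹ and 1 − D₀(k_2−k_1)/(k_1 L₀) = 1 − 2.08×0.9020/(0.278×14.4) = 0.5313, so
t_c = ln(4.245 × 0.5313) / 0.9020 = 0.8133 / 0.9020 = 0.9016 d.
L(t_c) = L₀ e^(−k_1 t_c) = 14.4 × 0.7783 = 11.21 mg/L, and at the critical point k_2 D_c = k_1 L, so D_c = (0.278/1.18) × 11.21 = 2.640 mg/L.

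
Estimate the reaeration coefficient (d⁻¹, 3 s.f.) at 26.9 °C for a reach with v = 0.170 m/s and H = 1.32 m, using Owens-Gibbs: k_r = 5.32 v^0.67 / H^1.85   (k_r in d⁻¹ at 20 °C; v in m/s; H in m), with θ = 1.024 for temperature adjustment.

k_r(20) = 5.32 × 0.170^0.67 / 1.32^1.85 = 5.32 × 0.3051 / 1.671 = 0.9711 d⁻¹.
k_r(26.9) = 0.9711 × 1.024^(26.9−20) = 0.9711 × 1.178 = 1.144 d⁻¹.

k_r ≈ 1.14 d⁻¹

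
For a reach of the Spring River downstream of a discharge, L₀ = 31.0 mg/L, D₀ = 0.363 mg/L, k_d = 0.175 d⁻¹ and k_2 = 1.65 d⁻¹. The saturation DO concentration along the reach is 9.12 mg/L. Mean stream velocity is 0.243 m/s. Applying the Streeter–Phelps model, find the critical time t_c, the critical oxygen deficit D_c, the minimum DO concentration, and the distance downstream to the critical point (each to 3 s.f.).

t_c ≈ 1.45 d; D_c ≈ 2.55 mg/L; min DO ≈ 6.57 mg/L; x_c ≈ 30.5 km

With k_2/k_d = 9.429 and 1 − D₀(k_2−k_d)/(k_d L₀) = 0.9013,
t_c = ln(9.429 × 0.9013) / (1.65 − 0.175) = ln(8.498) / 1.475 = 2.140/1.475 = 1.451 d.
D_c = (k_d/k_2) L₀ e^(−k_d t_c) = (0.175/1.65) × 31.0 × e^(−0.175×1.451) = 0.1061 × 31.0 × 0.7758 = 2.551 mg/L.
Minimum DO = C_s − D_c = 9.12 − 2.551 = 6.569 mg/L.
x_c = v t_c = 0.243 m/s × 1.451 d × 86400 s/d = 30460 m ≈ 30.5 km.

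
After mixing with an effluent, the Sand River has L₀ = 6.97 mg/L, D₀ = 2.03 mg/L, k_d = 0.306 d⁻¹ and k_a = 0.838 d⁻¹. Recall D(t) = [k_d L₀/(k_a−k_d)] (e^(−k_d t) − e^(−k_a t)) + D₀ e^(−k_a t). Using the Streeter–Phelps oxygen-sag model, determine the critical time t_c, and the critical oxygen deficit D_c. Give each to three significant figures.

At the critical point dD/dt = 0, so k_d L₀ e^(−k_d t) = k_a D. Substituting D(t) from the Streeter–Phelps equation and solving for t gives
t_c = ln[(k_a/k_d)(1 − D₀(k_a−k_d)/(k_d L₀))] / (k_a−k_d).
Here k_a−k_d = 0.5320 d⁻¹ and 1 − D₀(k_a−k_d)/(k_d L₀) = 1 − 2.03×0.5320/(0.306×6.97) = 0.4936, so
t_c = ln(2.739 × 0.4936) / 0.5320 = 0.3015 / 0.5320 = 0.5667 d.
L(t_c) = L₀ e^(−k_d t_c) = 6.97 × 0.8408 = 5.860 mg/L, and at the critical point k_a D_c = k_d L, so D_c = (0.306/0.838) × 5.860 = 2.140 mg/L.

t_c ≈ 0.567 d; D_c ≈ 2.14 mg/L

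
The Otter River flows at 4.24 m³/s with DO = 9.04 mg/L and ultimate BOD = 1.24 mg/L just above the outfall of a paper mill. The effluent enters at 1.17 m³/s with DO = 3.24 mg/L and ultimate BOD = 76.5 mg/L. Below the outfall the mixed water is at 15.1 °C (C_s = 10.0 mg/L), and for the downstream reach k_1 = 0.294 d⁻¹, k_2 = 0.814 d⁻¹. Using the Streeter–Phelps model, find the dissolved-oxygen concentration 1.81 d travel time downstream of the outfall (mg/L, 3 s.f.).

Mixed DO = (4.24×9.04 + 1.17×3.24)/(4.24+1.17) = 42.12/5.410 = 7.786 mg/L.
Mixed L₀ = (4.24×1.24 + 1.17×76.5)/(5.410) = 94.76/5.410 = 17.52 mg/L.
Initial deficit D₀ = C_s − DO₀ = 10.0 − 7.786 = 2.214 mg/L.
D(1.81) = [0.294×17.52/(0.814−0.294)](e^(−0.294×1.81) − e^(−0.814×1.81)) + 2.214 e^(−0.814×1.81)
= 9.903 × (0.5873 − 0.2292) + 2.214 × 0.2292 = 4.055 mg/L.
DO = 10.0 − 4.055 = 5.945 mg/L.

DO ≈ 5.95 mg/L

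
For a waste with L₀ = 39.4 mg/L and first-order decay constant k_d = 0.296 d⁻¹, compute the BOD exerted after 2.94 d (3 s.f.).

y_t = L₀(1 − e^(−k_d t)) = 39.4 × (1 − e^(−0.296×2.94))
= 39.4 × (1 − 0.4189) = 39.4 × 0.5811 = 22.90 mg/L.

y ≈ 22.9 mg/L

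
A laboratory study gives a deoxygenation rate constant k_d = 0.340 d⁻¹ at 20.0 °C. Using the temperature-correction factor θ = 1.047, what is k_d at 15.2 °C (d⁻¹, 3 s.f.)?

k_d ≈ 0.273 d⁻¹

k_d(T₂) = k_d(T₁) · θ^(T₂−T₁) = 0.340 × 1.047^(15.2−20.0)
= 0.340 × 1.047^-4.80 = 0.340 × 0.8022 = 0.2727 d⁻¹.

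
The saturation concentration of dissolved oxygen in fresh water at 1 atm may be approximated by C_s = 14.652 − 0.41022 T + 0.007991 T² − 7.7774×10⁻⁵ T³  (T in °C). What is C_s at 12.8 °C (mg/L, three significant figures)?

C_s = 14.652 − 0.41022×12.8 + 0.007991×12.8² − 7.7774×10⁻⁵×12.8³ = 10.55 mg/L.

C_s ≈ 10.5 mg/L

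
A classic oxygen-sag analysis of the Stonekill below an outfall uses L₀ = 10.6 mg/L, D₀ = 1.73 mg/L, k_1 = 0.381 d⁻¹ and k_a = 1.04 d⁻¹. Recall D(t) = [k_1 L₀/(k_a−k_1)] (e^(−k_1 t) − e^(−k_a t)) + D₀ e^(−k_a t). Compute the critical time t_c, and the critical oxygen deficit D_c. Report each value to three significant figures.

t_c = [1/(k_a−k_1)] ln[(k_a/k_1)(1 − D₀(k_a−k_1)/(k_1 L₀))]
= [1/(1.04−0.381)] ln[(1.04/0.381)(1 − 1.73×0.6590/(0.381×10.6))]
= (1/0.6590) ln[2.730 × 0.7177] = 1.517 × ln(1.959) = 1.517 × 0.6725 = 1.020 d.
D_c = (k_1/k_a) L₀ e^(−k_1 t_c) = (0.381/1.04) × 10.6 × e^(−0.381×1.020) = 0.3663 × 10.6 × 0.6779 = 2.632 mg/L.

t_c ≈ 1.02 d; D_c ≈ 2.63 mg/L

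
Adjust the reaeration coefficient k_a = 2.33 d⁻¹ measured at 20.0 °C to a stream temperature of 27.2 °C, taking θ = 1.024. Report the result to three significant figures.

k_a ≈ 2.76 d⁻¹

k_a(T₂) = k_a(T₁) · θ^(T₂−T₁) = 2.33 × 1.024^(27.2−20.0)
= 2.33 × 1.024^7.20 = 2.33 × 1.186 = 2.764 d⁻¹.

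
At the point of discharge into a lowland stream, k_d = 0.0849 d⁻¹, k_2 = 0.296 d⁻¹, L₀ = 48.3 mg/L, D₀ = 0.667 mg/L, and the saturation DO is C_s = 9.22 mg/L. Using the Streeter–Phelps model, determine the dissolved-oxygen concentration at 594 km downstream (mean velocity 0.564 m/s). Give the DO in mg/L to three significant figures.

Travel time t = x/v = 594 km / (0.564 m/s) = 594000 m / 0.564 m/s = 1.053×10^6 s = 12.19 d.
k_d L₀/(k_2−k_d) = 0.0849×48.3/(0.296−0.0849) = 4.101/0.2111 = 19.43 mg/L.
e^(−k_d t) = e^(−0.0849×12.19) = 0.3553; e^(−k_2 t) = e^(−0.296×12.19) = 0.02710.
D = 19.43 × (0.3553 − 0.02710) + 0.667 × 0.02710 = 6.375 + 0.01808 = 6.393 mg/L.
DO = C_s − D = 9.22 − 6.393 = 2.827 mg/L.

DO ≈ 2.83 mg/L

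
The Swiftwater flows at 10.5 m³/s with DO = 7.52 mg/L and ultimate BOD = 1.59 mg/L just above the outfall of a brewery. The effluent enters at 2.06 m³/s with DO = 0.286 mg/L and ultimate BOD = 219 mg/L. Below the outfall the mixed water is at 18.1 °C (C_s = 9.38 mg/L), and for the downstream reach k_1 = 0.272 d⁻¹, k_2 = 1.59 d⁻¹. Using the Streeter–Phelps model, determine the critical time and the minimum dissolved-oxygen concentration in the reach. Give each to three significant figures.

t_c ≈ 0.957 d; minimum DO ≈ 4.47 mg/L

Mixed DO = (10.5×7.52 + 2.06×0.286)/(10.5+2.06) = 79.55/12.56 = 6.334 mg/L.
Mixed L₀ = (10.5×1.59 + 2.06×219)/(12.56) = 467.8/12.56 = 37.25 mg/L.
Initial deficit D₀ = C_s − DO₀ = 9.38 − 6.334 = 3.046 mg/L.
t_c = (1/1.318) ln[(1.59/0.272)(1 − 3.046×1.318/(0.272×37.25))] = 0.7587 × ln(3.529) = 0.9567 d.
D_c = (0.272/1.59) × 37.25 × e^(−0.272×0.9567) = 0.1711 × 37.25 × 0.7709 = 4.912 mg/L.
Minimum DO = 9.38 − 4.912 = 4.468 mg/L.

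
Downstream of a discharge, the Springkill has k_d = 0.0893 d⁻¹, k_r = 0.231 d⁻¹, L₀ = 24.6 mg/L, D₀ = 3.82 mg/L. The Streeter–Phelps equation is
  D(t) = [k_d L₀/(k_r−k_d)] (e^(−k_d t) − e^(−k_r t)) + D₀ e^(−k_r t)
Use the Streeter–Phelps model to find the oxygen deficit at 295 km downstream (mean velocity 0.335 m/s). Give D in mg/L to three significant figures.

Travel time t = x/v = 295 km / (0.335 m/s) = 295000 m / 0.335 m/s = 880600 s = 10.19 d.
k_d L₀/(k_r−k_d) = 0.0893×24.6/(0.231−0.0893) = 2.197/0.1417 = 15.50 mg/L.
e^(−k_d t) = e^(−0.0893×10.19) = 0.4025; e^(−k_r t) = e^(−0.231×10.19) = 0.09495.
D = 15.50 × (0.4025 − 0.09495) + 3.82 × 0.09495 = 4.767 + 0.3627 = 5.130 mg/L.

D ≈ 5.13 mg/L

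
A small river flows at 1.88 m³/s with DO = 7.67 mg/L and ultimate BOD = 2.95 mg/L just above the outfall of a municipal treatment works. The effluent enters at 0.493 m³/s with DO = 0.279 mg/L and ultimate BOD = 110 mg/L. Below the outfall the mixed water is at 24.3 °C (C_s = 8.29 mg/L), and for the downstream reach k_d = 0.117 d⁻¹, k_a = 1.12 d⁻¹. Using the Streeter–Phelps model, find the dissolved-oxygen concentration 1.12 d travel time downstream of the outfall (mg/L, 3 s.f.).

DO ≈ 5.94 mg/L

Mixed DO = (1.88×7.67 + 0.493×0.279)/(1.88+0.493) = 14.56/2.373 = 6.134 mg/L.
Mixed L₀ = (1.88×2.95 + 0.493×110)/(2.373) = 59.78/2.373 = 25.19 mg/L.
Initial deficit D₀ = C_s − DO₀ = 8.29 − 6.134 = 2.156 mg/L.
D(1.12) = [0.117×25.19/(1.12−0.117)](e^(−0.117×1.12) − e^(−1.12×1.12)) + 2.156 e^(−1.12×1.12)
= 2.938 × (0.8772 − 0.2852) + 2.156 × 0.2852 = 2.354 mg/L.
DO = 8.29 − 2.354 = 5.936 mg/L.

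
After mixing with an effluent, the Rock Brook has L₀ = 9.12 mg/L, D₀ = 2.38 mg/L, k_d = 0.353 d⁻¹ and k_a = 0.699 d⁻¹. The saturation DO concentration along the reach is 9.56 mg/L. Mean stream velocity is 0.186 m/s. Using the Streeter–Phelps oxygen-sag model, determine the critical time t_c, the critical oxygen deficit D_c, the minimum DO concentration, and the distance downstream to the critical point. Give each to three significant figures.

t_c ≈ 1.12 d; D_c ≈ 3.10 mg/L; min DO ≈ 6.46 mg/L; x_c ≈ 18.0 km

At the critical point dD/dt = 0, so k_d L₀ e^(−k_d t) = k_a D. Substituting D(t) from the Streeter–Phelps equation and solving for t gives
t_c = ln[(k_a/k_d)(1 − D₀(k_a−k_d)/(k_d L₀))] / (k_a−k_d).
Here k_a−k_d = 0.3460 d⁻¹ and 1 − D₀(k_a−k_d)/(k_d L₀) = 1 − 2.38×0.3460/(0.353×9.12) = 0.7442, so
t_c = ln(1.980 × 0.7442) / 0.3460 = 0.3878 / 0.3460 = 1.121 d.
L(t_c) = L₀ e^(−k_d t_c) = 9.12 × 0.6733 = 6.140 mg/L, and at the critical point k_a D_c = k_d L, so D_c = (0.353/0.699) × 6.140 = 3.101 mg/L.
Minimum DO = C_s − D_c = 9.56 − 3.101 = 6.459 mg/L.
x_c = v t_c = 0.186 m/s × 1.121 d × 86400 s/d = 18010 m ≈ 18.0 km.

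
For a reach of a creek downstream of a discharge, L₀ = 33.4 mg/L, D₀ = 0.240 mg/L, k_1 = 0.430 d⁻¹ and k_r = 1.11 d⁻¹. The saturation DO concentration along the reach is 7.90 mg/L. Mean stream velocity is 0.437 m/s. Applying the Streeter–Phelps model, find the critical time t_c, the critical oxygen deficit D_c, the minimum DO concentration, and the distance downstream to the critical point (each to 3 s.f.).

t_c = [1/(k_r−k_1)] ln[(k_r/k_1)(1 − D₀(k_r−k_1)/(k_1 L₀))]
= [1/(1.11−0.430)] ln[(1.11/0.430)(1 − 0.240×0.6800/(0.430×33.4))]
= (1/0.6800) ln[2.581 × 0.9886] = 1.471 × ln(2.552) = 1.471 × 0.9369 = 1.378 d.
D_c = (k_1/k_r) L₀ e^(−k_1 t_c) = (0.430/1.11) × 33.4 × e^(−0.430×1.378) = 0.3874 × 33.4 × 0.5530 = 7.155 mg/L.
Minimum DO = C_s − D_c = 7.90 − 7.155 = 0.7453 mg/L.
x_c = v t_c = 0.437 m/s × 1.378 d × 86400 s/d = 52020 m ≈ 52.0 km.

t_c ≈ 1.38 d; D_c ≈ 7.15 mg/L; min DO ≈ 0.745 mg/L; x_c ≈ 52.0 km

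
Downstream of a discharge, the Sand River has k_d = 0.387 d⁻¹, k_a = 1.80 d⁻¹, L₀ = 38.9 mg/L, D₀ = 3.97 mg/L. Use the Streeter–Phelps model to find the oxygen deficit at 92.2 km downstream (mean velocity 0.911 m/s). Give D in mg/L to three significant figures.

Travel time t = x/v = 92.2 km / (0.911 m/s) = 92200 m / 0.911 m/s = 101200 s = 1.171 d.
k_d L₀/(k_a−k_d) = 0.387×38.9/(1.80−0.387) = 15.05/1.413 = 10.65 mg/L.
e^(−k_d t) = e^(−0.387×1.171) = 0.6355; e^(−k_a t) = e^(−1.80×1.171) = 0.1214.
D = 10.65 × (0.6355 − 0.1214) + 3.97 × 0.1214 = 5.477 + 0.4820 = 5.959 mg/L.

D ≈ 5.96 mg/L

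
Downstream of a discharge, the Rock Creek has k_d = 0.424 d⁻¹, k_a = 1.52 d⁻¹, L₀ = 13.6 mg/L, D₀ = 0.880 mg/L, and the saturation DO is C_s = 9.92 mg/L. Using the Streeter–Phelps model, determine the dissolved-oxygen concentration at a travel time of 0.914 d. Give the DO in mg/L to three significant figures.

DO ≈ 7.44 mg/L

k_d L₀/(k_a−k_d) = 0.424×13.6/(1.52−0.424) = 5.766/1.096 = 5.261 mg/L.
e^(−k_d t) = e^(−0.424×0.9140) = 0.6787; e^(−k_a t) = e^(−1.52×0.9140) = 0.2493.
D = 5.261 × (0.6787 − 0.2493) + 0.880 × 0.2493 = 2.260 + 0.2193 = 2.479 mg/L.
DO = C_s − D = 9.92 − 2.479 = 7.441 mg/L.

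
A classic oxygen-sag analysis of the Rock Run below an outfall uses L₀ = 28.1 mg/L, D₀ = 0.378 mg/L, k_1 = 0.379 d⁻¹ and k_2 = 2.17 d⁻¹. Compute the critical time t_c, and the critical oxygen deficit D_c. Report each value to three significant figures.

With k_2/k_1 = 5.726 and 1 − D₀(k_2−k_1)/(k_1 L₀) = 0.9364,
t_c = ln(5.726 × 0.9364) / (2.17 − 0.379) = ln(5.362) / 1.791 = 1.679/1.791 = 0.9376 d.
D_c = (k_1/k_2) L₀ e^(−k_1 t_c) = (0.379/2.17) × 28.1 × e^(−0.379×0.9376) = 0.1747 × 28.1 × 0.7009 = 3.440 mg/L.

t_c ≈ 0.938 d; D_c ≈ 3.44 mg/L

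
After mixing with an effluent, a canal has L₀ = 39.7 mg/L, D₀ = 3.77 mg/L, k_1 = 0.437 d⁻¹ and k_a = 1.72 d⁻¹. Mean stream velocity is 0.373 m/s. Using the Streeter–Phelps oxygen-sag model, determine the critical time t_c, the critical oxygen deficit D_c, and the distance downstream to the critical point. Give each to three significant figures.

t_c ≈ 0.813 d; D_c ≈ 7.07 mg/L; x_c ≈ 26.2 km

t_c = [1/(k_a−k_1)] ln[(k_a/k_1)(1 − D₀(k_a−k_1)/(k_1 L₀))]
= [1/(1.72−0.437)] ln[(1.72/0.437)(1 − 3.77×1.283/(0.437×39.7))]
= (1/1.283) ln[3.936 × 0.7212] = 0.7794 × ln(2.839) = 0.7794 × 1.043 = 0.8132 d.
L(t_c) = L₀ e^(−k_1 t_c) = 39.7 × 0.7009 = 27.83 mg/L, and at the critical point k_a D_c = k_1 L, so D_c = (0.437/1.72) × 27.83 = 7.070 mg/L.
x_c = v t_c = 0.373 m/s × 0.8132 d × 86400 s/d = 26210 m ≈ 26.2 km.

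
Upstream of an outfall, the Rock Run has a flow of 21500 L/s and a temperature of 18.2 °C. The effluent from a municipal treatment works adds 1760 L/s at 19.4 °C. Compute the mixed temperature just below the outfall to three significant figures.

18.3 °C

Flow-weighted mixing: C = (Q_r C_r + Q_w C_w)/(Q_r + Q_w)
= (21500×18.2 + 1760×19.4)/(21500 + 1760) = 425400/23260 = 18.29 °C.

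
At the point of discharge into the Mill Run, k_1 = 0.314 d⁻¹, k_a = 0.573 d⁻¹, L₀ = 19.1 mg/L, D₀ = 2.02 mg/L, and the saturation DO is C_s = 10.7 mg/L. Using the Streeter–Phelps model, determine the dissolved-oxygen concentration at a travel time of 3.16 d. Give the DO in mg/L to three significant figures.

k_1 L₀/(k_a−k_1) = 0.314×19.1/(0.573−0.314) = 5.997/0.2590 = 23.16 mg/L.
e^(−k_1 t) = e^(−0.314×3.160) = 0.3707; e^(−k_a t) = e^(−0.573×3.160) = 0.1635.
D = 23.16 × (0.3707 − 0.1635) + 2.02 × 0.1635 = 4.798 + 0.3304 = 5.128 mg/L.
DO = C_s − D = 10.7 − 5.128 = 5.572 mg/L.

DO ≈ 5.57 mg/L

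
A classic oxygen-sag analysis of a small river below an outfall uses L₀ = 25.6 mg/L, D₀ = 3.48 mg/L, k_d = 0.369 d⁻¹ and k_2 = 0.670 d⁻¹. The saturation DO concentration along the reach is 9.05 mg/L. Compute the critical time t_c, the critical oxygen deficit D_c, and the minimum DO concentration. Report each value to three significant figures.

t_c ≈ 1.59 d; D_c ≈ 7.84 mg/L; min DO ≈ 1.21 mg/L

With k_2/k_d = 1.816 and 1 − D₀(k_2−k_d)/(k_d L₀) = 0.8891,
t_c = ln(1.816 × 0.8891) / (0.670 − 0.369) = ln(1.614) / 0.3010 = 0.4790/0.3010 = 1.591 d.
D_c = (k_d/k_2) L₀ e^(−k_d t_c) = (0.369/0.670) × 25.6 × e^(−0.369×1.591) = 0.5507 × 25.6 × 0.5559 = 7.838 mg/L.
Minimum DO = C_s − D_c = 9.05 − 7.838 = 1.212 mg/L.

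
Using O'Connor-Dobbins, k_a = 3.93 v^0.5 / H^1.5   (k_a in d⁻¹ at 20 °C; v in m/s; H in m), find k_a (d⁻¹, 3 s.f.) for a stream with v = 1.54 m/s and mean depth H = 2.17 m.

k_a = 3.93 × 1.54^0.5 / 2.17^1.5 = 3.93 × 1.241 / 3.197 = 1.526 d⁻¹.

k_a ≈ 1.53 d⁻¹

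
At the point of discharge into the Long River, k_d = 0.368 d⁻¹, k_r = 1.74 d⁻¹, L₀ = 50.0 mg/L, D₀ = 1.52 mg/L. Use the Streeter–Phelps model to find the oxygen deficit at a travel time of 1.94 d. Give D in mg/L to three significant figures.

D ≈ 6.16 mg/L

k_d L₀/(k_r−k_d) = 0.368×50.0/(1.74−0.368) = 18.40/1.372 = 13.41 mg/L.
e^(−k_d t) = e^(−0.368×1.940) = 0.4897; e^(−k_r t) = e^(−1.74×1.940) = 0.03420.
D = 13.41 × (0.4897 − 0.03420) + 1.52 × 0.03420 = 6.109 + 0.05198 = 6.161 mg/L.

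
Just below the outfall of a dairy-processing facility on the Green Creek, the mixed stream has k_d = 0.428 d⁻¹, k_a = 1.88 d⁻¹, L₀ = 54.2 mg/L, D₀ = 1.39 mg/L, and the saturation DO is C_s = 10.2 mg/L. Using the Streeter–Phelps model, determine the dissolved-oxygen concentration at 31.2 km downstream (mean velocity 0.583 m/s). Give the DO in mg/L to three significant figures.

Travel time t = x/v = 31.2 km / (0.583 m/s) = 31200 m / 0.583 m/s = 53520 s = 0.6194 d.
k_d L₀/(k_a−k_d) = 0.428×54.2/(1.88−0.428) = 23.20/1.452 = 15.98 mg/L.
e^(−k_d t) = e^(−0.428×0.6194) = 0.7671; e^(−k_a t) = e^(−1.88×0.6194) = 0.3121.
D = 15.98 × (0.7671 − 0.3121) + 1.39 × 0.3121 = 7.270 + 0.4338 = 7.704 mg/L.
DO = C_s − D = 10.2 − 7.704 = 2.496 mg/L.

DO ≈ 2.50 mg/L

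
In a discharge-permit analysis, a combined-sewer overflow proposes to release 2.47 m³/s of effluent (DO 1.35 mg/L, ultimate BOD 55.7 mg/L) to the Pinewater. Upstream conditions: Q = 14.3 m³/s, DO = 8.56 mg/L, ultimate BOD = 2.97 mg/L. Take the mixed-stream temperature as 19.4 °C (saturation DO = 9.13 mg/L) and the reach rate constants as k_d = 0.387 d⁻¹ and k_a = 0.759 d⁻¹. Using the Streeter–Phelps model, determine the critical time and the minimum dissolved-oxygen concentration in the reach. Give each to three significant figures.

t_c ≈ 1.39 d; minimum DO ≈ 5.93 mg/L

Mixed DO = (14.3×8.56 + 2.47×1.35)/(14.3+2.47) = 125.7/16.77 = 7.498 mg/L.
Mixed L₀ = (14.3×2.97 + 2.47×55.7)/(16.77) = 180.1/16.77 = 10.74 mg/L.
Initial deficit D₀ = C_s − DO₀ = 9.13 − 7.498 = 1.632 mg/L.
t_c = (1/0.3720) ln[(0.759/0.387)(1 − 1.632×0.3720/(0.387×10.74))] = 2.688 × ln(1.675) = 1.386 d.
D_c = (0.387/0.759) × 10.74 × e^(−0.387×1.386) = 0.5099 × 10.74 × 0.5848 = 3.202 mg/L.
Minimum DO = 9.13 − 3.202 = 5.928 mg/L.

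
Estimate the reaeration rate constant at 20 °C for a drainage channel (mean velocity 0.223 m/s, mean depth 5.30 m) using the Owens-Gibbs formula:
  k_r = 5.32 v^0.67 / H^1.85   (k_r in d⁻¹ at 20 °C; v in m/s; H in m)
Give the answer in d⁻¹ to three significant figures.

k_r = 5.32 × 0.223^0.67 / 5.30^1.85 = 5.32 × 0.3659 / 21.87 = 0.08899 d⁻¹.

k_r ≈ 0.0890 d⁻¹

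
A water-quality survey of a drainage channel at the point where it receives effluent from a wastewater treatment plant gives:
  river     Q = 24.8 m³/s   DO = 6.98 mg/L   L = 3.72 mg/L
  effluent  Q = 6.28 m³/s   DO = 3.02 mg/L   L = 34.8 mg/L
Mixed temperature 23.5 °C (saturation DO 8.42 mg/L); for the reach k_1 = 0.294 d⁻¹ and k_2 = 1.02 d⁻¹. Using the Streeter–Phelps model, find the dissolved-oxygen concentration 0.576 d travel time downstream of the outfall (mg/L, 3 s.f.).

DO ≈ 6.01 mg/L

Mixed DO = (24.8×6.98 + 6.28×3.02)/(24.8+6.28) = 192.1/31.08 = 6.180 mg/L.
Mixed L₀ = (24.8×3.72 + 6.28×34.8)/(31.08) = 310.8/31.08 = 10.00 mg/L.
Initial deficit D₀ = C_s − DO₀ = 8.42 − 6.180 = 2.240 mg/L.
D(0.576) = [0.294×10.00/(1.02−0.294)](e^(−0.294×0.576) − e^(−1.02×0.576)) + 2.240 e^(−1.02×0.576)
= 4.050 × (0.8442 − 0.5557) + 2.240 × 0.5557 = 2.413 mg/L.
DO = 8.42 − 2.413 = 6.007 mg/L.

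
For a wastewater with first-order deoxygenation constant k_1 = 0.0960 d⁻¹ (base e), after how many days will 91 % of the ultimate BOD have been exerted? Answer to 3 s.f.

y/L₀ = 1 − e^(−k_1 t) = 0.91 ⇒ e^(−k_1 t) = 0.0900
t = −ln(0.0900) / 0.0960 = 2.408 / 0.0960 = 25.08 d.

t ≈ 25.1 d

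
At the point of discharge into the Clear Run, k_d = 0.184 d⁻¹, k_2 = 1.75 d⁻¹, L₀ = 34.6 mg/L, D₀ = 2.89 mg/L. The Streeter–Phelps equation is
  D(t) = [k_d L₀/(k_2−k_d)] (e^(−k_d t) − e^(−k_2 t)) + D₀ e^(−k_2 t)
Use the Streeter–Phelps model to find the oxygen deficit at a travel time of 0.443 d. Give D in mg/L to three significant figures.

k_d L₀/(k_2−k_d) = 0.184×34.6/(1.75−0.184) = 6.366/1.566 = 4.065 mg/L.
e^(−k_d t) = e^(−0.184×0.4430) = 0.9217; e^(−k_2 t) = e^(−1.75×0.4430) = 0.4606.
D = 4.065 × (0.9217 − 0.4606) + 2.89 × 0.4606 = 1.875 + 1.331 = 3.206 mg/L.

D ≈ 3.21 mg/L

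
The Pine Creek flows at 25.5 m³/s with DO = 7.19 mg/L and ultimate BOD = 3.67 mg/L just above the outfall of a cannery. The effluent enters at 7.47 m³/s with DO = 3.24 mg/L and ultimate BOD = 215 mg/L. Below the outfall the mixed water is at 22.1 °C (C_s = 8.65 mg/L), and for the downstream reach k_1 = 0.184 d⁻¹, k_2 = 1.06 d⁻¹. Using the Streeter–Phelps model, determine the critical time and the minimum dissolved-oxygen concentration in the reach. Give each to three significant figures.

Mixed DO = (25.5×7.19 + 7.47×3.24)/(25.5+7.47) = 207.5/32.97 = 6.295 mg/L.
Mixed L₀ = (25.5×3.67 + 7.47×215)/(32.97) = 1700/32.97 = 51.55 mg/L.
Initial deficit D₀ = C_s − DO₀ = 8.65 − 6.295 = 2.355 mg/L.
t_c = (1/0.8760) ln[(1.06/0.184)(1 − 2.355×0.8760/(0.184×51.55))] = 1.142 × ln(4.508) = 1.719 d.
D_c = (0.184/1.06) × 51.55 × e^(−0.184×1.719) = 0.1736 × 51.55 × 0.7288 = 6.522 mg/L.
Minimum DO = 8.65 − 6.522 = 2.128 mg/L.

t_c ≈ 1.72 d; minimum DO ≈ 2.13 mg/L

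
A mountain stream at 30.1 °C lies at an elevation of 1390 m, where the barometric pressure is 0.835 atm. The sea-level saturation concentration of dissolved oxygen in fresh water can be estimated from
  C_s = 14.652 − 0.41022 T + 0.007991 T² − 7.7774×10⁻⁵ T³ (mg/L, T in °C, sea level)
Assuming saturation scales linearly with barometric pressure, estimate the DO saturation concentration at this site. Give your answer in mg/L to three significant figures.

C_s ≈ 6.20 mg/L

At sea level: C_s = 14.652 − 0.41022×30.1 + 0.007991×30.1² − 7.7774×10⁻⁵×30.1³ = 7.423 mg/L.
Pressure correction: C_s' = 7.423 × 0.835 = 6.198 mg/L.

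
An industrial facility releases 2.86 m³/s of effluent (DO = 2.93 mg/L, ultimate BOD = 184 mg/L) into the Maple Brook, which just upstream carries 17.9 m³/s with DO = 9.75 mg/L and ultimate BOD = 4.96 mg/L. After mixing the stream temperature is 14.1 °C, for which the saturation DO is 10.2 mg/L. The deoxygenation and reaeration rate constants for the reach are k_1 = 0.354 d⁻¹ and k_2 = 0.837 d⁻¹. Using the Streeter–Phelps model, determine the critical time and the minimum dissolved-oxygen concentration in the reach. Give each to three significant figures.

Mixed DO = (17.9×9.75 + 2.86×2.93)/(17.9+2.86) = 182.9/20.76 = 8.810 mg/L.
Mixed L₀ = (17.9×4.96 + 2.86×184)/(20.76) = 615.0/20.76 = 29.63 mg/L.
Initial deficit D₀ = C_s − DO₀ = 10.2 − 8.810 = 1.390 mg/L.
t_c = (1/0.4830) ln[(0.837/0.354)(1 − 1.390×0.4830/(0.354×29.63))] = 2.070 × ln(2.213) = 1.645 d.
D_c = (0.354/0.837) × 29.63 × e^(−0.354×1.645) = 0.4229 × 29.63 × 0.5587 = 7.000 mg/L.
Minimum DO = 10.2 − 7.000 = 3.200 mg/L.

t_c ≈ 1.64 d; minimum DO ≈ 3.20 mg/L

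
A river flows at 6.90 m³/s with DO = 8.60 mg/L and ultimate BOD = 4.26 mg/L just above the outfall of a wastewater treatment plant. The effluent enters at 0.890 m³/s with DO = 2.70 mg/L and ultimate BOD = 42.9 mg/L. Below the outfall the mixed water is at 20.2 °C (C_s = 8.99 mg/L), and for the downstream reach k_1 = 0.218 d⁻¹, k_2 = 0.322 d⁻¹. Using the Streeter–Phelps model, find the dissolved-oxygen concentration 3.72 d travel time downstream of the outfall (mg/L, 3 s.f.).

DO ≈ 6.08 mg/L

Mixed DO = (6.90×8.60 + 0.890×2.70)/(6.90+0.890) = 61.74/7.790 = 7.926 mg/L.
Mixed L₀ = (6.90×4.26 + 0.890×42.9)/(7.790) = 67.57/7.790 = 8.675 mg/L.
Initial deficit D₀ = C_s − DO₀ = 8.99 − 7.926 = 1.064 mg/L.
D(3.72) = [0.218×8.675/(0.322−0.218)](e^(−0.218×3.72) − e^(−0.322×3.72)) + 1.064 e^(−0.322×3.72)
= 18.18 × (0.4444 − 0.3018) + 1.064 × 0.3018 = 2.914 mg/L.
DO = 8.99 − 2.914 = 6.076 mg/L.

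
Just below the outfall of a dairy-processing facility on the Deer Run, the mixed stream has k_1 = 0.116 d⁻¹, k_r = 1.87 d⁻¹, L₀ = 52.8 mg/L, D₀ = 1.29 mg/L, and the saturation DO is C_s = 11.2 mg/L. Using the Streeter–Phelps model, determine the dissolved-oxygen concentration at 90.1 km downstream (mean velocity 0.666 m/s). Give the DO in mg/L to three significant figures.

DO ≈ 8.41 mg/L

Travel time t = x/v = 90.1 km / (0.666 m/s) = 90100 m / 0.666 m/s = 135300 s = 1.566 d.
k_1 L₀/(k_r−k_1) = 0.116×52.8/(1.87−0.116) = 6.125/1.754 = 3.492 mg/L.
e^(−k_1 t) = e^(−0.116×1.566) = 0.8339; e^(−k_r t) = e^(−1.87×1.566) = 0.05350.
D = 3.492 × (0.8339 − 0.05350) + 1.29 × 0.05350 = 2.725 + 0.06902 = 2.794 mg/L.
DO = C_s − D = 11.2 − 2.794 = 8.406 mg/L.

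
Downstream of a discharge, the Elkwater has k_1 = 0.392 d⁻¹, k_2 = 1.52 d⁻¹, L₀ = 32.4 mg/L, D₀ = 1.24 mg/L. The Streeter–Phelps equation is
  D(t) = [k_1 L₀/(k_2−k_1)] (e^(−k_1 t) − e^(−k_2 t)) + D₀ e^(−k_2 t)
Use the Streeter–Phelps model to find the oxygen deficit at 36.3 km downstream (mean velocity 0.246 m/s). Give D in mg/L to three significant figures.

D ≈ 5.02 mg/L

Travel time t = x/v = 36.3 km / (0.246 m/s) = 36300 m / 0.246 m/s = 147600 s = 1.708 d.
k_1 L₀/(k_2−k_1) = 0.392×32.4/(1.52−0.392) = 12.70/1.128 = 11.26 mg/L.
e^(−k_1 t) = e^(−0.392×1.708) = 0.5120; e^(−k_2 t) = e^(−1.52×1.708) = 0.07457.
D = 11.26 × (0.5120 − 0.07457) + 1.24 × 0.07457 = 4.925 + 0.09247 = 5.017 mg/L.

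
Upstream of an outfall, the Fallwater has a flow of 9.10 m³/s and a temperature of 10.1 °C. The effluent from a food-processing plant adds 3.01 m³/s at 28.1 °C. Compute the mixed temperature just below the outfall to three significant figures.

14.6 °C

Flow-weighted mixing: C = (Q_r C_r + Q_w C_w)/(Q_r + Q_w)
= (9.10×10.1 + 3.01×28.1)/(9.10 + 3.01) = 176.5/12.11 = 14.57 °C.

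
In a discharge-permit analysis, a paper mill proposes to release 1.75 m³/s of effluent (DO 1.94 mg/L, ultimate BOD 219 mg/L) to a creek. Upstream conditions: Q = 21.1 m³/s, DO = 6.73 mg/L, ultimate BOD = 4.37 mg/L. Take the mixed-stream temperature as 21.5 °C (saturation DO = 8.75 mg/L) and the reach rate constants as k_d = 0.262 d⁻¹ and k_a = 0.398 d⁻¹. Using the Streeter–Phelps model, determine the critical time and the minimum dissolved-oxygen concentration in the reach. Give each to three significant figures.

Mixed DO = (21.1×6.73 + 1.75×1.94)/(21.1+1.75) = 145.4/22.85 = 6.363 mg/L.
Mixed L₀ = (21.1×4.37 + 1.75×219)/(22.85) = 475.5/22.85 = 20.81 mg/L.
Initial deficit D₀ = C_s − DO₀ = 8.75 − 6.363 = 2.387 mg/L.
t_c = (1/0.1360) ln[(0.398/0.262)(1 − 2.387×0.1360/(0.262×20.81))] = 7.353 × ln(1.429) = 2.623 d.
D_c = (0.262/0.398) × 20.81 × e^(−0.262×2.623) = 0.6583 × 20.81 × 0.5030 = 6.890 mg/L.
Minimum DO = 8.75 − 6.890 = 1.860 mg/L.

t_c ≈ 2.62 d; minimum DO ≈ 1.86 mg/L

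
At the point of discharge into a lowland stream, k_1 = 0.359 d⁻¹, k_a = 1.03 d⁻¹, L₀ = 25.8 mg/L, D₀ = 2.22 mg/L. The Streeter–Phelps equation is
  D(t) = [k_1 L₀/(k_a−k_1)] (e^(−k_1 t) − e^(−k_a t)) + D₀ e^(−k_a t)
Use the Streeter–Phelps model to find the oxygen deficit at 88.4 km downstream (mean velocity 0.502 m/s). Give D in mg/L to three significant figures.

D ≈ 5.22 mg/L

Travel time t = x/v = 88.4 km / (0.502 m/s) = 88400 m / 0.502 m/s = 176100 s = 2.038 d.
k_1 L₀/(k_a−k_1) = 0.359×25.8/(1.03−0.359) = 9.262/0.6710 = 13.80 mg/L.
e^(−k_1 t) = e^(−0.359×2.038) = 0.4811; e^(−k_a t) = e^(−1.03×2.038) = 0.1225.
D = 13.80 × (0.4811 − 0.1225) + 2.22 × 0.1225 = 4.949 + 0.2720 = 5.221 mg/L.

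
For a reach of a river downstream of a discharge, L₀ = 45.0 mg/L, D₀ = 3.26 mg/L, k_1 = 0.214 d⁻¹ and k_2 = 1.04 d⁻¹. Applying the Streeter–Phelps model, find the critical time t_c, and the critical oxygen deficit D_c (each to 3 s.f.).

t_c ≈ 1.52 d; D_c ≈ 6.69 mg/L

At the critical point dD/dt = 0, so k_1 L₀ e^(−k_1 t) = k_2 D. Substituting D(t) from the Streeter–Phelps equation and solving for t gives
t_c = ln[(k_2/k_1)(1 − D₀(k_2−k_1)/(k_1 L₀))] / (k_2−k_1).
Here k_2−k_1 = 0.8260 d⁻¹ and 1 − D₀(k_2−k_1)/(k_1 L₀) = 1 − 3.26×0.8260/(0.214×45.0) = 0.7204, so
t_c = ln(4.860 × 0.7204) / 0.8260 = 1.253 / 0.8260 = 1.517 d.
D_c = (k_1/k_2) L₀ e^(−k_1 t_c) = (0.214/1.04) × 45.0 × e^(−0.214×1.517) = 0.2058 × 45.0 × 0.7228 = 6.693 mg/L.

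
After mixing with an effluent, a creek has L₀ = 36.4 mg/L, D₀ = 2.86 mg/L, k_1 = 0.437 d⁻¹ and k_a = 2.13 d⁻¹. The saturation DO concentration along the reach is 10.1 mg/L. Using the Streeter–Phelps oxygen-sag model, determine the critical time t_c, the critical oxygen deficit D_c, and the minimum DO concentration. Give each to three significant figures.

t_c ≈ 0.721 d; D_c ≈ 5.45 mg/L; min DO ≈ 4.65 mg/L

t_c = [1/(k_a−k_1)] ln[(k_a/k_1)(1 − D₀(k_a−k_1)/(k_1 L₀))]
= [1/(2.13−0.437)] ln[(2.13/0.437)(1 − 2.86×1.693/(0.437×36.4))]
= (1/1.693) ln[4.874 × 0.6956] = 0.5907 × ln(3.390) = 0.5907 × 1.221 = 0.7212 d.
L(t_c) = L₀ e^(−k_1 t_c) = 36.4 × 0.7297 = 26.56 mg/L, and at the critical point k_a D_c = k_1 L, so D_c = (0.437/2.13) × 26.56 = 5.449 mg/L.
Minimum DO = C_s − D_c = 10.1 − 5.449 = 4.651 mg/L.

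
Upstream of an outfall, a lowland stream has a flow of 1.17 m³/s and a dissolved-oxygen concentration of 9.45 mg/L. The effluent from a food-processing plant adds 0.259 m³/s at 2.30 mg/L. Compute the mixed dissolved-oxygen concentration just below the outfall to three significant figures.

Flow-weighted mixing: C = (Q_r C_r + Q_w C_w)/(Q_r + Q_w)
= (1.17×9.45 + 0.259×2.30)/(1.17 + 0.259) = 11.65/1.429 = 8.154 mg/L.

8.15 mg/L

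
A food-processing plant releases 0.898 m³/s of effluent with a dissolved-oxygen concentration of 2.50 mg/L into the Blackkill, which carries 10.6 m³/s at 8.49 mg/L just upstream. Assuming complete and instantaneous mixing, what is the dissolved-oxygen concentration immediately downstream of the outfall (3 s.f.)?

Flow-weighted mixing: C = (Q_r C_r + Q_w C_w)/(Q_r + Q_w)
= (10.6×8.49 + 0.898×2.50)/(10.6 + 0.898) = 92.24/11.50 = 8.022 mg/L.

8.02 mg/L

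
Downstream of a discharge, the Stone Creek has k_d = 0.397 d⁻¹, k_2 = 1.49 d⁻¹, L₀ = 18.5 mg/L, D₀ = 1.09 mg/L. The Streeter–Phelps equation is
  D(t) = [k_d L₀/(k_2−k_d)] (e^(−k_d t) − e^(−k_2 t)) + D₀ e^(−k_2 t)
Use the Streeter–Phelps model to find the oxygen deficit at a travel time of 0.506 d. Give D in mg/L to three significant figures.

k_d L₀/(k_2−k_d) = 0.397×18.5/(1.49−0.397) = 7.345/1.093 = 6.720 mg/L.
e^(−k_d t) = e^(−0.397×0.5060) = 0.8180; e^(−k_2 t) = e^(−1.49×0.5060) = 0.4705.
D = 6.720 × (0.8180 − 0.4705) + 1.09 × 0.4705 = 2.335 + 0.5129 = 2.848 mg/L.

D ≈ 2.85 mg/L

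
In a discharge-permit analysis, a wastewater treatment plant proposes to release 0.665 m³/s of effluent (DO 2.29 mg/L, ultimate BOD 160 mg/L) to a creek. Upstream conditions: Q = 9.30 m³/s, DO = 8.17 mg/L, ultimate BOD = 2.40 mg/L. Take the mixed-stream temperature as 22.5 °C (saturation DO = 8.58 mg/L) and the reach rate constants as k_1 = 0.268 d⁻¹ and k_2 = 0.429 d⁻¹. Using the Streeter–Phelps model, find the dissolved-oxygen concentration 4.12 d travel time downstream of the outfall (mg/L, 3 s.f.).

DO ≈ 4.99 mg/L

Mixed DO = (9.30×8.17 + 0.665×2.29)/(9.30+0.665) = 77.50/9.965 = 7.778 mg/L.
Mixed L₀ = (9.30×2.40 + 0.665×160)/(9.965) = 128.7/9.965 = 12.92 mg/L.
Initial deficit D₀ = C_s − DO₀ = 8.58 − 7.778 = 0.8024 mg/L.
D(4.12) = [0.268×12.92/(0.429−0.268)](e^(−0.268×4.12) − e^(−0.429×4.12)) + 0.8024 e^(−0.429×4.12)
= 21.50 × (0.3315 − 0.1708) + 0.8024 × 0.1708 = 3.593 mg/L.
DO = 8.58 − 3.593 = 4.987 mg/L.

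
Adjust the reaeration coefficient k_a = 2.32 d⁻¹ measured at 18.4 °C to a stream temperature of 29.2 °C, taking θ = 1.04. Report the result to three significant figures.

k_a(T₂) = k_a(T₁) · θ^(T₂−T₁) = 2.32 × 1.04^(29.2−18.4)
= 2.32 × 1.04^10.8 = 2.32 × 1.527 = 3.544 d⁻¹.

k_a ≈ 3.54 d⁻¹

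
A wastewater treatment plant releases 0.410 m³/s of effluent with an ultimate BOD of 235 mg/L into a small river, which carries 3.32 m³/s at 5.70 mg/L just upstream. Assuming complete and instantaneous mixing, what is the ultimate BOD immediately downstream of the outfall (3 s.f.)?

Flow-weighted mixing: C = (Q_r C_r + Q_w C_w)/(Q_r + Q_w)
= (3.32×5.70 + 0.410×235)/(3.32 + 0.410) = 115.3/3.730 = 30.90 mg/L.

30.9 mg/L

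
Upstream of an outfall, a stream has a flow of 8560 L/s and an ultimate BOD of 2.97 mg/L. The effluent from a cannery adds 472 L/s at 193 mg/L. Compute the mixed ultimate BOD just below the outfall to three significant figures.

12.9 mg/L

Flow-weighted mixing: C = (Q_r C_r + Q_w C_w)/(Q_r + Q_w)
= (8560×2.97 + 472×193)/(8560 + 472) = 116500/9032 = 12.90 mg/L.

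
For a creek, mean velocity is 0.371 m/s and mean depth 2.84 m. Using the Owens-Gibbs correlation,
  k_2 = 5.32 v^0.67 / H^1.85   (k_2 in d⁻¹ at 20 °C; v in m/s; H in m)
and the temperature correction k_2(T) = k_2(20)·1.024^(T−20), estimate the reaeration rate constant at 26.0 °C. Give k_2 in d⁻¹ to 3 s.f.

k_2 ≈ 0.458 d⁻¹

k_2(20) = 5.32 × 0.371^0.67 / 2.84^1.85 = 5.32 × 0.5146 / 6.897 = 0.3970 d⁻¹.
k_2(26.0) = 0.3970 × 1.024^(26.0−20) = 0.3970 × 1.153 = 0.4577 d⁻¹.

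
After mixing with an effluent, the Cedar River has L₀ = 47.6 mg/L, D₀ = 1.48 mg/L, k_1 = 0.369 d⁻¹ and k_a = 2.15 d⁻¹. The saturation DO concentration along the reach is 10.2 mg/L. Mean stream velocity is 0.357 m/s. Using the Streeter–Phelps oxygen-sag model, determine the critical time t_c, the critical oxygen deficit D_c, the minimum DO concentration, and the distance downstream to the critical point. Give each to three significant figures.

t_c ≈ 0.898 d; D_c ≈ 5.86 mg/L; min DO ≈ 4.34 mg/L; x_c ≈ 27.7 km

With k_a/k_1 = 5.827 and 1 − D₀(k_a−k_1)/(k_1 L₀) = 0.8499,
t_c = ln(5.827 × 0.8499) / (2.15 − 0.369) = ln(4.952) / 1.781 = 1.600/1.781 = 0.8983 d.
D_c = (k_1/k_a) L₀ e^(−k_1 t_c) = (0.369/2.15) × 47.6 × e^(−0.369×0.8983) = 0.1716 × 47.6 × 0.7179 = 5.865 mg/L.
Minimum DO = C_s − D_c = 10.2 − 5.865 = 4.335 mg/L.
x_c = v t_c = 0.357 m/s × 0.8983 d × 86400 s/d = 27710 m ≈ 27.7 km.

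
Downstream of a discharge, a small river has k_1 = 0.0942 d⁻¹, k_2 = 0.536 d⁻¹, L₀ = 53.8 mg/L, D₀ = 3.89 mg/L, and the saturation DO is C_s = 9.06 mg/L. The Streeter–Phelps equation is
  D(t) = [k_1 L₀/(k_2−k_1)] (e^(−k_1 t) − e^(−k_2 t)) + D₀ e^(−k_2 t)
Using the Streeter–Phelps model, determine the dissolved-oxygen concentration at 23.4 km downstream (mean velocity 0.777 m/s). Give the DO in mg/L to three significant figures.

Travel time t = x/v = 23.4 km / (0.777 m/s) = 23400 m / 0.777 m/s = 30120 s = 0.3486 d.
k_1 L₀/(k_2−k_1) = 0.0942×53.8/(0.536−0.0942) = 5.068/0.4418 = 11.47 mg/L.
e^(−k_1 t) = e^(−0.0942×0.3486) = 0.9677; e^(−k_2 t) = e^(−0.536×0.3486) = 0.8296.
D = 11.47 × (0.9677 − 0.8296) + 3.89 × 0.8296 = 1.584 + 3.227 = 4.811 mg/L.
DO = C_s − D = 9.06 − 4.811 = 4.249 mg/L.

DO ≈ 4.25 mg/L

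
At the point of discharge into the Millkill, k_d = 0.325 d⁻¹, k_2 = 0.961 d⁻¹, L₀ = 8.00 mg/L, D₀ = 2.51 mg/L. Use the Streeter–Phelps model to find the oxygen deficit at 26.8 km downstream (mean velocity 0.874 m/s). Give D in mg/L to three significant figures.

D ≈ 2.52 mg/L

Travel time t = x/v = 26.8 km / (0.874 m/s) = 26800 m / 0.874 m/s = 30660 s = 0.3549 d.
k_d L₀/(k_2−k_d) = 0.325×8.00/(0.961−0.325) = 2.600/0.6360 = 4.088 mg/L.
e^(−k_d t) = e^(−0.325×0.3549) = 0.8911; e^(−k_2 t) = e^(−0.961×0.3549) = 0.7110.
D = 4.088 × (0.8911 − 0.7110) + 2.51 × 0.7110 = 0.7360 + 1.785 = 2.521 mg/L.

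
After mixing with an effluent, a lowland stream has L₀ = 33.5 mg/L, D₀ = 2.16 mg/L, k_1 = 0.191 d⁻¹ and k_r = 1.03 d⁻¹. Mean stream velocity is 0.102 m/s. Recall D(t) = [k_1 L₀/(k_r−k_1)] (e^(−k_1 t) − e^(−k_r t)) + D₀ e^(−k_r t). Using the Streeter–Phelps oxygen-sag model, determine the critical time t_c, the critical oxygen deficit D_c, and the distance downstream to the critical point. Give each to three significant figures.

t_c = [1/(k_r−k_1)] ln[(k_r/k_1)(1 − D₀(k_r−k_1)/(k_1 L₀))]
= [1/(1.03−0.191)] ln[(1.03/0.191)(1 − 2.16×0.8390/(0.191×33.5))]
= (1/0.8390) ln[5.393 × 0.7168] = 1.192 × ln(3.865) = 1.192 × 1.352 = 1.611 d.
D_c = (k_1/k_r) L₀ e^(−k_1 t_c) = (0.191/1.03) × 33.5 × e^(−0.191×1.611) = 0.1854 × 33.5 × 0.7351 = 4.566 mg/L.
x_c = v t_c = 0.102 m/s × 1.611 d × 86400 s/d = 14200 m ≈ 14.2 km.

t_c ≈ 1.61 d; D_c ≈ 4.57 mg/L; x_c ≈ 14.2 km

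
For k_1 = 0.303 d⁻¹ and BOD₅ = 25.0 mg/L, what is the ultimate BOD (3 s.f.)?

BOD₅ = L₀(1 − e^(−5k_1)) ⇒ L₀ = BOD₅ / (1 − e^(−5×0.303))
= 25.0 / (1 − 0.2198) = 25.0 / 0.7802 = 32.04 mg/L.

L₀ ≈ 32.0 mg/L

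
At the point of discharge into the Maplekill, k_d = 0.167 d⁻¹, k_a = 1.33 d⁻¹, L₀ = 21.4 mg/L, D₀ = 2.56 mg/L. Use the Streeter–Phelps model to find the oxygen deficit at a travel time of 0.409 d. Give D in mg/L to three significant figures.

k_d L₀/(k_a−k_d) = 0.167×21.4/(1.33−0.167) = 3.574/1.163 = 3.073 mg/L.
e^(−k_d t) = e^(−0.167×0.4090) = 0.9340; e^(−k_a t) = e^(−1.33×0.4090) = 0.5804.
D = 3.073 × (0.9340 − 0.5804) + 2.56 × 0.5804 = 1.086 + 1.486 = 2.572 mg/L.

D ≈ 2.57 mg/L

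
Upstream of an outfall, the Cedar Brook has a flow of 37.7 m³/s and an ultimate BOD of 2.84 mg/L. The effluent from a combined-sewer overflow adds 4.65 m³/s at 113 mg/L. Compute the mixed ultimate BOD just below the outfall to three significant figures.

14.9 mg/L

Flow-weighted mixing: C = (Q_r C_r + Q_w C_w)/(Q_r + Q_w)
= (37.7×2.84 + 4.65×113)/(37.7 + 4.65) = 632.5/42.35 = 14.94 mg/L.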